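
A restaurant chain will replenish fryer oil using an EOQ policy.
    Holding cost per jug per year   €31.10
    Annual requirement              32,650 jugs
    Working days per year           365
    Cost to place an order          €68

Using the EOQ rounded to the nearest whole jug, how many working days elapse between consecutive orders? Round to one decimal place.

EOQ = √(2DS/H) = √(2 × 32,650 × 68 / 31.1)
    = √(142,778.14) ≈ 377.86 → Q = 378 jugs
Cycle time = (working days × Q)/D = (365 × 378) / 32,650 = 4.226 days

4.2 days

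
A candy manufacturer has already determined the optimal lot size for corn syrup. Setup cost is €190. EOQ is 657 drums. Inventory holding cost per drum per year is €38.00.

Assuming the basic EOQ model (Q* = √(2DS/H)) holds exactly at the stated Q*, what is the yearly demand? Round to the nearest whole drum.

43,165 drums per year

EOQ relation: Q² = 2DS/H, so rearrange for the unknown.
D = Q²H / (2S) = 657² × 38 / (2 × 190) = 43,164.90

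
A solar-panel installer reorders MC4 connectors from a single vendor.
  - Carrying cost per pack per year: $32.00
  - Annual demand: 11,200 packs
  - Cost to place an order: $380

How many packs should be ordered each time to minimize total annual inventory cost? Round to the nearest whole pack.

516 packs

2DS/H = 2·11,200·380/32 = 266,000.00
EOQ = √266,000.00 ≈ 515.75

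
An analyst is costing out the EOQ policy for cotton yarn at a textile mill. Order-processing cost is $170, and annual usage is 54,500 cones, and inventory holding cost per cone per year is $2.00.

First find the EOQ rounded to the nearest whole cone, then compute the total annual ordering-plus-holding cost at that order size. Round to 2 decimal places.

2DS/H = 2·54,500·170/2 = 9,265,000.00
EOQ = √9,265,000.00 ≈ 3,043.85 → Q = 3,044 cones
Annual ordering cost = (D/Q)·S = (54,500/3,044) × 170 = $3,043.69
Annual holding cost  = (Q/2)·H = (3,044/2) × 2 = $3,044.00
Total = $3,043.69 + $3,044.00 = $6,087.69

$6,087.69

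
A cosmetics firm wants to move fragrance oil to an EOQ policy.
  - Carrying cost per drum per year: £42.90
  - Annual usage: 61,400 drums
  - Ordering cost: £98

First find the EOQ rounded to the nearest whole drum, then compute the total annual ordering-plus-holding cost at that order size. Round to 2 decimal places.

£22,721.71

2DS/H = 2·61,400·98/42.9 = 280,522.14
EOQ = √280,522.14 ≈ 529.64 → Q = 530 drums
Ordering: D/Q × S = 61,400/530 × £98 = £11,353.21
Holding:  Q/2 × H = 530/2 × £42.9 = £11,368.50
Total = £11,353.21 + £11,368.50 = £22,721.71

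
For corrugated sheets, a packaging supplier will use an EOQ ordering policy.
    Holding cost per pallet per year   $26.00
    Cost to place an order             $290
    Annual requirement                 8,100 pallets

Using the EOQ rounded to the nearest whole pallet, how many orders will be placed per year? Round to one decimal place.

19.1 orders per year

Optimal lot size Q* = (2 × 8,100 × $290 / $26)^½ ≈ 425.08 → Q = 425
N = D/Q = 8,100/425 ≈ 19.059 orders/yr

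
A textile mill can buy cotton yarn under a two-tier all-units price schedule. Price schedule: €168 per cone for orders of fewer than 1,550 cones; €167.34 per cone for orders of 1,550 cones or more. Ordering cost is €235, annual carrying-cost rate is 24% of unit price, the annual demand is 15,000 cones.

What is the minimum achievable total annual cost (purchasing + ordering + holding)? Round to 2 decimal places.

€2,536,859.89

H₁ = 24%×€168 = €40.3200;  H₂ = 24%×€167.34 = €40.1616
EOQ₁ = √(2×15,000×235/40.3200) = 418.15  (< 1,550, feasible at tier 1)
EOQ₂ = √(2×15,000×235/40.1616) = 418.98  (< 1,550 → use Q = 1,550 at tier-2 price)
TC(tier 1 (EOQ₁), Q≈418.2) = €2,536,859.89
TC(tier 2, Q≈1,550.0) = €2,543,499.43
Minimum at tier 1 (EOQ₁): €2,536,859.89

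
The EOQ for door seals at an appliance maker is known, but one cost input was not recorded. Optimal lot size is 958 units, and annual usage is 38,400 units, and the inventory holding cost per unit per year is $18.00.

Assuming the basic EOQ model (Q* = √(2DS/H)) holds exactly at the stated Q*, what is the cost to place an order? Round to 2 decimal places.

EOQ relation: Q² = 2DS/H, so rearrange for the unknown.
S = Q²H / (2D) = 958² × 18 / (2 × 38,400) = 215.1009

$215.10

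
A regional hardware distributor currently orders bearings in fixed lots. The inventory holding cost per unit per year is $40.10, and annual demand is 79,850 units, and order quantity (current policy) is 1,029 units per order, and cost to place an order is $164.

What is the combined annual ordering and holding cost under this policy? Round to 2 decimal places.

Annual ordering cost = (D/Q)·S = (79,850/1,029) × 164 = $12,726.34
Annual holding cost  = (Q/2)·H = (1,029/2) × 40.1 = $20,631.45
Total = $12,726.34 + $20,631.45 = $33,357.79

$33,357.79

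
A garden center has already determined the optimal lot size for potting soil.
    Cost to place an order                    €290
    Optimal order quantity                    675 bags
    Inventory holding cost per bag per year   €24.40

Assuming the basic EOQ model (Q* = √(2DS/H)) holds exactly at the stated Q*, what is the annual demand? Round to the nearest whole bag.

EOQ relation: Q² = 2DS/H, so rearrange for the unknown.
D = Q²H / (2S) = 675² × 24.4 / (2 × 290) = 19,167.67

19,168 bags per year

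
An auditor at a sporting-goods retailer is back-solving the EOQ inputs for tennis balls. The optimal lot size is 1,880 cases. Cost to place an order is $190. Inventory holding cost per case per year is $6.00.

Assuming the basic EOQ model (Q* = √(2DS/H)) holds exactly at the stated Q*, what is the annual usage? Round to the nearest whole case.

From Q* = √(2DS/H) ⇒ Q*² = 2DS/H.
D = Q²H / (2S) = 1,880² × 6 / (2 × 190) = 55,806.32

55,806 cases per year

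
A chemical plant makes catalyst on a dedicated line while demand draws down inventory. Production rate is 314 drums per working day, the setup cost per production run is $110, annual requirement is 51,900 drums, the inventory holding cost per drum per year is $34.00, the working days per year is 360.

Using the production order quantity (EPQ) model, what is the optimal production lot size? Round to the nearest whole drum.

d = 51,900/360 = 144.1667 drums/day;  effective holding cost H(1 − d/p) = 34·(1 − 144.1667/314) = 18.38960
Q* = √(2DS / H_eff) = √(2·51,900·110 / 18.38960) ≈ 787.97

788 drums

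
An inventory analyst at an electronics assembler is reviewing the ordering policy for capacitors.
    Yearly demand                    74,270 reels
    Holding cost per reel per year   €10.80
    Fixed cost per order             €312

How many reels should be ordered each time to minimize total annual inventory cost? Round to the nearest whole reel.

2,072 reels

Q* = √(2·D·S / H) = √(2·74,270·312 / 10.8) = √4,291,155.6 ≈ 2,071.51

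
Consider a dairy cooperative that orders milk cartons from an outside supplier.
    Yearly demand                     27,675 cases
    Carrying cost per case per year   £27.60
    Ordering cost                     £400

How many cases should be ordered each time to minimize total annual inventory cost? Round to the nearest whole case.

896 cases

Q* = √(2·D·S / H) = √(2·27,675·400 / 27.6) = √802,173.9 ≈ 895.64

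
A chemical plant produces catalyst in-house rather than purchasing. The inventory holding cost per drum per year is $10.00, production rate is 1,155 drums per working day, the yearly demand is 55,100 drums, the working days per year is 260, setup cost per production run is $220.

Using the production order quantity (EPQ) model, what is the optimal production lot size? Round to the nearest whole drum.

Daily demand d = 55,100/260 = 211.923; p = 1155; 1 − d/p = 0.81652
EPQ = √(2DS / (H(1 − d/p)))
    = √(2 × 55,100 × 220 / (10 × 0.81652)) ≈ 1,723.14

1,723 drums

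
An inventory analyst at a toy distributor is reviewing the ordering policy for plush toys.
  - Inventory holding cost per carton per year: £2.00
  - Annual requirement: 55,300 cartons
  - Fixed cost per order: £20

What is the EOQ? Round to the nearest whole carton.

1,052 cartons

EOQ = √(2DS/H) = √(2 × 55,300 × 20 / 2)
    = √(1,106,000.00) ≈ 1,051.67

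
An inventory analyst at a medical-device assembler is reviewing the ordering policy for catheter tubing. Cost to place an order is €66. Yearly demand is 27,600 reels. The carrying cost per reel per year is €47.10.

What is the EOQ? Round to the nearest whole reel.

278 reels

EOQ = √(2DS/H) = √(2 × 27,600 × 66 / 47.1)
    = √(77,350.32) ≈ 278.12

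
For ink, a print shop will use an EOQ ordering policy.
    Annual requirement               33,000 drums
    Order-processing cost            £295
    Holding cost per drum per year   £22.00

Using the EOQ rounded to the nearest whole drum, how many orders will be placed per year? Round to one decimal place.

Optimal lot size Q* = (2 × 33,000 × £295 / £22)^½ ≈ 940.74 → Q = 941
N = D/Q = 33,000/941 ≈ 35.069 orders/yr

35.1 orders per year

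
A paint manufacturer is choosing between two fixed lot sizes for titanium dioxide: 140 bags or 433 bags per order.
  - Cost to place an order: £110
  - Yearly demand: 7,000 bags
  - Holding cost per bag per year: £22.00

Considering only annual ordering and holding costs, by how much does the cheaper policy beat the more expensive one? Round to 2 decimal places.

£498.71

For each Q, cost = (D/Q)·S + (Q/2)·H.
TC(140) = (7,000/140)×110 + (140/2)×22 = £7,040.00
TC(433) = (7,000/433)×110 + (433/2)×22 = £6,541.29
|ΔTC| = |£7,040.00 − £6,541.29| = £498.71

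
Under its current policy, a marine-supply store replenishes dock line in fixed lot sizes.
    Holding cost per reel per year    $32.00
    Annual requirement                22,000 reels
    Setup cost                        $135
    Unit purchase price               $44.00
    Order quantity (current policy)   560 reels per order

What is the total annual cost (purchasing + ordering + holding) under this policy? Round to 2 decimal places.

$982,263.57

Ordering: D/Q × S = 22,000/560 × $135 = $5,303.57
Holding:  Q/2 × H = 560/2 × $32 = $8,960.00
Purchase cost = D·C = 22,000 × 44 = $968,000.00
Total = $5,303.57 + $8,960.00 + $968,000.00 = $982,263.57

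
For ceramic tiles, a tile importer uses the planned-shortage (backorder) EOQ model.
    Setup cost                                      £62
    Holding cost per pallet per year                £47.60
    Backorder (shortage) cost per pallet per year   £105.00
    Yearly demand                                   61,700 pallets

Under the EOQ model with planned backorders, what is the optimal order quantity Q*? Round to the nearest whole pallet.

483 pallets

Q* = √(2DS/H) · √((H + b)/b)
   = √(2 × 61,700 × 62 / 47.6) · √((47.6 + 105) / 105)
   = 400.913 × 1.2055 ≈ 483.32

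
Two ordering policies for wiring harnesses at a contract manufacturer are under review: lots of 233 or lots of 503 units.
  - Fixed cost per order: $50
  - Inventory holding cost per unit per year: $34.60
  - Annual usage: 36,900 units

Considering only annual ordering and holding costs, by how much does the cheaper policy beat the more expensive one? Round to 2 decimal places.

$420.54

For each Q, cost = (D/Q)·S + (Q/2)·H.
TC(233) = (36,900/233)×50 + (233/2)×34.6 = $11,949.35
TC(503) = (36,900/503)×50 + (503/2)×34.6 = $12,369.89
Lots of 233 are cheaper by $420.54.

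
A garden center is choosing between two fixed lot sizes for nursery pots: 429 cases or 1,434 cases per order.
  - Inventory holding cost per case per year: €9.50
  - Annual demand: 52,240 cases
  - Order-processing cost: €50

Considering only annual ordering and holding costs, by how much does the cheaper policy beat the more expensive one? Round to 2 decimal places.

Annual cost at Q: ordering D·S/Q plus holding Q·H/2.
TC(429) = (52,240/429)×50 + (429/2)×9.5 = €8,126.33
TC(1,434) = (52,240/1,434)×50 + (1,434/2)×9.5 = €8,632.98
Cheaper: Q = 429.  Difference = €506.65

€506.65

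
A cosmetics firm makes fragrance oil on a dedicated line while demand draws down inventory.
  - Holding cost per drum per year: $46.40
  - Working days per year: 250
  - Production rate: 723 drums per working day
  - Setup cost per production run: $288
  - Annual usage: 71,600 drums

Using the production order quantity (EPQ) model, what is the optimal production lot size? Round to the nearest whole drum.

1,213 drums

Daily demand d = 71,600/250 = 286.400; p = 723; 1 − d/p = 0.60387
EPQ = √(2DS / (H(1 − d/p)))
    = √(2 × 71,600 × 288 / (46.4 × 0.60387)) ≈ 1,213.21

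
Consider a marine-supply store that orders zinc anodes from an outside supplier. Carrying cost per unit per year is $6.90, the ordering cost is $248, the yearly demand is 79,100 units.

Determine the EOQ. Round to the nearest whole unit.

2,385 units

EOQ = √(2DS/H) = √(2 × 79,100 × 248 / 6.9)
    = √(5,686,028.99) ≈ 2,384.54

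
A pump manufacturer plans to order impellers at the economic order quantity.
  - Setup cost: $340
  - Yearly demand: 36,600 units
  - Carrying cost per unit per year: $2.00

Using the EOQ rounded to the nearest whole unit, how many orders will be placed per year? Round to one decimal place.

10.4 orders per year

Optimal lot size Q* = (2 × 36,600 × $340 / $2)^½ ≈ 3,527.61 → Q = 3,528
N = D/Q = 36,600/3,528 ≈ 10.374 orders/yr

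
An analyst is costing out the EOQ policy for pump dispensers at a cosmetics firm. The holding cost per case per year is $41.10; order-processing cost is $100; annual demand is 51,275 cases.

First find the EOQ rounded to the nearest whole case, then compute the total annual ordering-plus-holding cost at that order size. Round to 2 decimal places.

$20,530.00

Optimal lot size Q* = (2 × 51,275 × $100 / $41.1)^½ ≈ 499.51 → Q = 500 cases
Annual ordering cost = (D/Q)·S = (51,275/500) × 100 = $10,255.00
Annual holding cost  = (Q/2)·H = (500/2) × 41.1 = $10,275.00
Total = $10,255.00 + $10,275.00 = $20,530.00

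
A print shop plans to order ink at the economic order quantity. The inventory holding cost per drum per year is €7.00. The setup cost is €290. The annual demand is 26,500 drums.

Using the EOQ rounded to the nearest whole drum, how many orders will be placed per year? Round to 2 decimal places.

17.88 orders per year

Q* = √(2·D·S / H) = √(2·26,500·290 / 7) = √2,195,714.3 ≈ 1,481.79 → Q = 1,482
N = D/Q = 26,500/1,482 ≈ 17.881 orders/yr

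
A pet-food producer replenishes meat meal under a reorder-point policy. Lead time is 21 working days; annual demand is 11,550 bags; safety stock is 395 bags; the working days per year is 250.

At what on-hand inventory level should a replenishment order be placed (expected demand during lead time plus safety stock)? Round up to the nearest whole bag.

1,366 bags

Daily demand d = 11,550 / 250 = 46.200 bags/day
Demand during lead time = 46.200 × 21 = 970.20
Reorder point = 970.20 + 395 = 1,365.20 → round up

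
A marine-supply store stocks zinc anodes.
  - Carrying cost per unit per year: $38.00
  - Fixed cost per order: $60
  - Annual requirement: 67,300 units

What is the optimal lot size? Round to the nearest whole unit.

Optimal lot size Q* = (2 × 67,300 × $60 / $38)^½ ≈ 461.01

461 units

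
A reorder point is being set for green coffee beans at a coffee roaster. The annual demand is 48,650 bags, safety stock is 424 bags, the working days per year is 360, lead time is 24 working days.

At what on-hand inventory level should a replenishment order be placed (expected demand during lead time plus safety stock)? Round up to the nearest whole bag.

Daily demand d = 48,650 / 360 = 135.139 bags/day
Demand during lead time = 135.139 × 24 = 3,243.33
Reorder point = 3,243.33 + 424 = 3,667.33 → round up

3,668 bags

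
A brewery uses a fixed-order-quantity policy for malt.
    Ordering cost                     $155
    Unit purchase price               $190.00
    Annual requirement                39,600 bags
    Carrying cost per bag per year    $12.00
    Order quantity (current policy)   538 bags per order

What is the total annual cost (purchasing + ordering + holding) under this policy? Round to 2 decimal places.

$7,538,636.92

Orders/yr = 39,600/538 = 73.606; ordering cost = 73.606 × $155 = $11,408.92
Average inventory = 538/2 = 269; holding cost = 269 × $12 = $3,228.00
Purchase cost = D·C = 39,600 × 190 = $7,524,000.00
Total = $11,408.92 + $3,228.00 + $7,524,000.00 = $7,538,636.92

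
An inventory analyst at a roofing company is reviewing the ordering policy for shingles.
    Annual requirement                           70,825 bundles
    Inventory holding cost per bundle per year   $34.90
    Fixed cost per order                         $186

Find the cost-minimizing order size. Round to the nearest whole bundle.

EOQ = √(2DS/H) = √(2 × 70,825 × 186 / 34.9)
    = √(754,925.50) ≈ 868.86

869 bundles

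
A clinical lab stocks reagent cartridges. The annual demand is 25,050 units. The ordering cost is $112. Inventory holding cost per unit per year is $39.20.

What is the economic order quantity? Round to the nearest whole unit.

2DS/H = 2·25,050·112/39.2 = 143,142.86
EOQ = √143,142.86 ≈ 378.34

378 units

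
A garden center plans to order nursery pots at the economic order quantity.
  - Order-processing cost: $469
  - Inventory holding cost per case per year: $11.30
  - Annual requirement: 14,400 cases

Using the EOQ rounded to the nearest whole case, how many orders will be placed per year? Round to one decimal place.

Q* = √(2·D·S / H) = √(2·14,400·469 / 11.3) = √1,195,327.4 ≈ 1,093.31 → Q = 1,093
N = D/Q = 14,400/1,093 ≈ 13.175 orders/yr

13.2 orders per year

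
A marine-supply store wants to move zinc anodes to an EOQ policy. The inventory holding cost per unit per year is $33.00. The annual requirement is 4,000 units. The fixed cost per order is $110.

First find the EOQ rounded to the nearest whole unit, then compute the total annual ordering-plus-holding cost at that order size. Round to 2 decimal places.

$5,388.89

Optimal lot size Q* = (2 × 4,000 × $110 / $33)^½ ≈ 163.30 → Q = 163 units
Orders/yr = 4,000/163 = 24.540; ordering cost = 24.540 × $110 = $2,699.39
Average inventory = 163/2 = 81.5; holding cost = 81.5 × $33 = $2,689.50
Total = $2,699.39 + $2,689.50 = $5,388.89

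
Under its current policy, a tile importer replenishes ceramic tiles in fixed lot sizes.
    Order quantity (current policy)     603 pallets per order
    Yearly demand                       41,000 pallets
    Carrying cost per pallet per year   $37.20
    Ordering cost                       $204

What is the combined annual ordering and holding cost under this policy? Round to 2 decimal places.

$25,086.45

Ordering: D/Q × S = 41,000/603 × $204 = $13,870.65
Holding:  Q/2 × H = 603/2 × $37.2 = $11,215.80
Total = $13,870.65 + $11,215.80 = $25,086.45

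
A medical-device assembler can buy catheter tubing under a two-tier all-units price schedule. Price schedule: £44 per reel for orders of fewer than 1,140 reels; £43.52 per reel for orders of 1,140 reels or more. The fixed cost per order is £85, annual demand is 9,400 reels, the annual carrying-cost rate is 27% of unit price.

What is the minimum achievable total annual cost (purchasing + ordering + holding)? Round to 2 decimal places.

H₁ = 27%×£44 = £11.8800;  H₂ = 27%×£43.52 = £11.7504
EOQ₁ = √(2×9,400×85/11.8800) = 366.76  (< 1,140, feasible at tier 1)
EOQ₂ = √(2×9,400×85/11.7504) = 368.78  (< 1,140 → use Q = 1,140 at tier-2 price)
TC(tier 1 (EOQ₁), Q≈366.8) = £417,957.09
TC(tier 2, Q≈1,140.0) = £416,486.61
Minimum at tier 2: £416,486.61

£416,486.61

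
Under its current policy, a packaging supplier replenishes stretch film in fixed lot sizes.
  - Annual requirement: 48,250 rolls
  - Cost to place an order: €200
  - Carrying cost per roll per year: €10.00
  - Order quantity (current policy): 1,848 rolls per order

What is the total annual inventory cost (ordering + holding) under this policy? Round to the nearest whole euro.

€14,462

Annual ordering cost = (D/Q)·S = (48,250/1,848) × 200 = €5,221.86
Annual holding cost  = (Q/2)·H = (1,848/2) × 10 = €9,240.00
Total = €5,221.86 + €9,240.00 = €14,461.86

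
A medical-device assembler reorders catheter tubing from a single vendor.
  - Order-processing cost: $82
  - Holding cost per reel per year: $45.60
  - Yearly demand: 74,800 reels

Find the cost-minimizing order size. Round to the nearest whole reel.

519 reels

Optimal lot size Q* = (2 × 74,800 × $82 / $45.6)^½ ≈ 518.67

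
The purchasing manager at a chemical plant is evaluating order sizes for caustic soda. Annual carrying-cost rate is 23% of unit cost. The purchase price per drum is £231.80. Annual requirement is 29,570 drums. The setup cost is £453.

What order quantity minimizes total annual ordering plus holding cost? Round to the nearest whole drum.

Holding cost per drum per year: H = 23% × £231.8 = £53.3140
Optimal lot size Q* = (2 × 29,570 × £453 / £53.314)^½ ≈ 708.87

709 drums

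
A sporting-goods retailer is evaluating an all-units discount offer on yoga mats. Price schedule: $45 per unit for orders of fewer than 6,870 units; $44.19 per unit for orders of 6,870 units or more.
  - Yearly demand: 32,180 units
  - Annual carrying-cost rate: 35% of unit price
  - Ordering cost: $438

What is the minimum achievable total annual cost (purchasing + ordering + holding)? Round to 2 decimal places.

H₁ = 35%×$45 = $15.7500;  H₂ = 35%×$44.19 = $15.4665
EOQ₁ = √(2×32,180×438/15.7500) = 1,337.84  (< 6,870, feasible at tier 1)
EOQ₂ = √(2×32,180×438/15.4665) = 1,350.05  (< 6,870 → use Q = 6,870 at tier-2 price)
TC(tier 1 (EOQ₁), Q≈1,337.8) = $1,469,171.01
TC(tier 2, Q≈6,870.0) = $1,477,213.28
Minimum at tier 1 (EOQ₁): $1,469,171.01

$1,469,171.01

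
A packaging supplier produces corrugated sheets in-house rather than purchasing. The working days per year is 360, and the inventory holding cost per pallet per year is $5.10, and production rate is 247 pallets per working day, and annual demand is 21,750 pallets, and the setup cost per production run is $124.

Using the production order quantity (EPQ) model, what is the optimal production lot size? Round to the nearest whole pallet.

Daily demand d = 21,750/360 = 60.417; p = 247; 1 − d/p = 0.75540
EPQ = √(2DS / (H(1 − d/p)))
    = √(2 × 21,750 × 124 / (5.1 × 0.75540)) ≈ 1,183.27

1,183 pallets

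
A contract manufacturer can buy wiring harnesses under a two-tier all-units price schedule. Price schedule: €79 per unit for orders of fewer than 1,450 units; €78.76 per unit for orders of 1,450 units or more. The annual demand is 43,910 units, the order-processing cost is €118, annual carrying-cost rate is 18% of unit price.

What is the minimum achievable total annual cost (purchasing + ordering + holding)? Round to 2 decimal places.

H₁ = 18%×€79 = €14.2200;  H₂ = 18%×€78.76 = €14.1768
EOQ₁ = √(2×43,910×118/14.2200) = 853.67  (< 1,450, feasible at tier 1)
EOQ₂ = √(2×43,910×118/14.1768) = 854.97  (< 1,450 → use Q = 1,450 at tier-2 price)
TC(tier 1 (EOQ₁), Q≈853.7) = €3,481,029.13
TC(tier 2, Q≈1,450.0) = €3,472,203.15
Minimum at tier 2: €3,472,203.15

€3,472,203.15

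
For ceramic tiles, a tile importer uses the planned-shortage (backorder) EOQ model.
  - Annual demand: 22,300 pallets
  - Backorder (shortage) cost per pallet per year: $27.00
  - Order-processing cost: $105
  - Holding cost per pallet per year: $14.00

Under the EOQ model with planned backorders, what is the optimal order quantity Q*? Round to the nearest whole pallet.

713 pallets

Q* = √(2DS/H) · √((H + b)/b)
   = √(2 × 22,300 × 105 / 14) · √((14 + 27) / 27)
   = 578.360 × 1.2323 ≈ 712.70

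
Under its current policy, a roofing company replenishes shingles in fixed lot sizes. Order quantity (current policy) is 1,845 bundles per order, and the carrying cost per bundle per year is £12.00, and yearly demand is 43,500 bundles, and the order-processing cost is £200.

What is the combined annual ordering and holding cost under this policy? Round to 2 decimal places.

Annual ordering cost = (D/Q)·S = (43,500/1,845) × 200 = £4,715.45
Annual holding cost  = (Q/2)·H = (1,845/2) × 12 = £11,070.00
Total = £4,715.45 + £11,070.00 = £15,785.45

£15,785.45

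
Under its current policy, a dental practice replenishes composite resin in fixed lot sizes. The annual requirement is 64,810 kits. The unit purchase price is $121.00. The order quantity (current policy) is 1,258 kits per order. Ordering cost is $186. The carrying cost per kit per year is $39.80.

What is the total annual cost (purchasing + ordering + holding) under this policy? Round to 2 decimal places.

$7,876,626.60

Orders/yr = 64,810/1,258 = 51.518; ordering cost = 51.518 × $186 = $9,582.40
Average inventory = 1,258/2 = 629; holding cost = 629 × $39.8 = $25,034.20
Purchase cost = D·C = 64,810 × 121 = $7,842,010.00
Total = $9,582.40 + $25,034.20 + $7,842,010.00 = $7,876,626.60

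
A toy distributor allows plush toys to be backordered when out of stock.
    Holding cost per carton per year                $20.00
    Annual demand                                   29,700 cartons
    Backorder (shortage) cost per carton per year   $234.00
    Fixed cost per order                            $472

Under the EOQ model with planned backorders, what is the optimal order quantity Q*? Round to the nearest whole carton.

1,234 cartons

Basic EOQ = √(2·29,700·472/20) = 1,183.993
Backorder adjustment √((H+b)/b) = √((20+234)/234) = 1.0419
Q* = 1,183.993 × 1.0419 ≈ 1,233.55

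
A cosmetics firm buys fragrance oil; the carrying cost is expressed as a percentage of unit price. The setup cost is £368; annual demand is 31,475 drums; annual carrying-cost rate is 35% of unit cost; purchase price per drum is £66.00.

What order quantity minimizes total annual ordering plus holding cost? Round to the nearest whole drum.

1,001 drums

Holding cost per drum per year: H = 35% × £66 = £23.1000
2DS/H = 2·31,475·368/23.1 = 1,002,839.83
EOQ = √1,002,839.83 ≈ 1,001.42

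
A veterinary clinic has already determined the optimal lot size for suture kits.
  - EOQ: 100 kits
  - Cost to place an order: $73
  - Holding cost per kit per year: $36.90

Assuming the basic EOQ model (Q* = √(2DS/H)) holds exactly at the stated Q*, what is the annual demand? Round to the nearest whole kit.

From Q* = √(2DS/H) ⇒ Q*² = 2DS/H.
D = Q²H / (2S) = 100² × 36.9 / (2 × 73) = 2,527.40

2,527 kits per year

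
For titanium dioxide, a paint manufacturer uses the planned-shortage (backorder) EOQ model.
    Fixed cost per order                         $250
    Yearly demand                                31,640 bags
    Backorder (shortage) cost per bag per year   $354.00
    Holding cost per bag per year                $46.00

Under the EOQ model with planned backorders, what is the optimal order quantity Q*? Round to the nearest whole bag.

Q* = √(2DS/H) · √((H + b)/b)
   = √(2 × 31,640 × 250 / 46) · √((46 + 354) / 354)
   = 586.441 × 1.0630 ≈ 623.38

623 bags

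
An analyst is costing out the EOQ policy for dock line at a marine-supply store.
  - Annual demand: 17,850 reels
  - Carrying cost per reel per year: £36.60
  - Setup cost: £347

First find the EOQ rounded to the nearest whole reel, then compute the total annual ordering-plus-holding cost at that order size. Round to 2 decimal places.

£21,293.13

Optimal lot size Q* = (2 × 17,850 × £347 / £36.6)^½ ≈ 581.78 → Q = 582 reels
Orders/yr = 17,850/582 = 30.670; ordering cost = 30.670 × £347 = £10,642.53
Average inventory = 582/2 = 291; holding cost = 291 × £36.6 = £10,650.60
Total = £10,642.53 + £10,650.60 = £21,293.13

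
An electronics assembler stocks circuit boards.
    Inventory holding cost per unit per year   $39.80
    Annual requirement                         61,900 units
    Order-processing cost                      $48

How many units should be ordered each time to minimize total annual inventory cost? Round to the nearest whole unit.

2DS/H = 2·61,900·48/39.8 = 149,306.53
EOQ = √149,306.53 ≈ 386.40

386 units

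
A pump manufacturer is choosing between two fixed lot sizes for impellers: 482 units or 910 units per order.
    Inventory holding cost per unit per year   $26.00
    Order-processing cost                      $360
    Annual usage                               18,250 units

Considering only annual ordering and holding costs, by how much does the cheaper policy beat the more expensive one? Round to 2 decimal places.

For each Q, cost = (D/Q)·S + (Q/2)·H.
TC(482) = (18,250/482)×360 + (482/2)×26 = $19,896.71
TC(910) = (18,250/910)×360 + (910/2)×26 = $19,049.78
|ΔTC| = |$19,896.71 − $19,049.78| = $846.93

$846.93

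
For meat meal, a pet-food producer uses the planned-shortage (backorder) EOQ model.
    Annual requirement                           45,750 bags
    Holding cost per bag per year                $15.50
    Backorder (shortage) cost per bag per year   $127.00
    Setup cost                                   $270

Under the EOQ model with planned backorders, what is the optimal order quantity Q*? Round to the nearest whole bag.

Q* = √(2DS/H) · √((H + b)/b)
   = √(2 × 45,750 × 270 / 15.5) · √((15.5 + 127) / 127)
   = 1,262.486 × 1.0593 ≈ 1,337.31

1,337 bags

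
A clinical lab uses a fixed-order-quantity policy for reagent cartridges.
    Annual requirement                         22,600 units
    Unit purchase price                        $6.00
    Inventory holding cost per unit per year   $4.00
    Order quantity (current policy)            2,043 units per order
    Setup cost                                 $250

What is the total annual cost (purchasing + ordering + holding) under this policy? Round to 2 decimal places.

Annual ordering cost = (D/Q)·S = (22,600/2,043) × 250 = $2,765.54
Annual holding cost  = (Q/2)·H = (2,043/2) × 4 = $4,086.00
Purchase cost = D·C = 22,600 × 6 = $135,600.00
Total = $2,765.54 + $4,086.00 + $135,600.00 = $142,451.54

$142,451.54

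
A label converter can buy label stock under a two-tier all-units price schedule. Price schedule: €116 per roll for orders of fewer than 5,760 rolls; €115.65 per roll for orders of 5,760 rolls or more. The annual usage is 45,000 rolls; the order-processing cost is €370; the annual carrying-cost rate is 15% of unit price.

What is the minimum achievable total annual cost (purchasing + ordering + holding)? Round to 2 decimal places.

H₁ = 15%×€116 = €17.4000;  H₂ = 15%×€115.65 = €17.3475
EOQ₁ = √(2×45,000×370/17.4000) = 1,383.40  (< 5,760, feasible at tier 1)
EOQ₂ = √(2×45,000×370/17.3475) = 1,385.49  (< 5,760 → use Q = 5,760 at tier-2 price)
TC(tier 1 (EOQ₁), Q≈1,383.4) = €5,244,071.14
TC(tier 2, Q≈5,760.0) = €5,257,101.42
Minimum at tier 1 (EOQ₁): €5,244,071.14

€5,244,071.14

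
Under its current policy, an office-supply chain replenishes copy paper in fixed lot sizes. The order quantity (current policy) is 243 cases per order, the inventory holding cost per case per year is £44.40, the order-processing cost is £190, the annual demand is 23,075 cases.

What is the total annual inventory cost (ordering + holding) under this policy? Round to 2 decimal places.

Orders/yr = 23,075/243 = 94.959; ordering cost = 94.959 × £190 = £18,042.18
Average inventory = 243/2 = 121.5; holding cost = 121.5 × £44.4 = £5,394.60
Total = £18,042.18 + £5,394.60 = £23,436.78

£23,436.78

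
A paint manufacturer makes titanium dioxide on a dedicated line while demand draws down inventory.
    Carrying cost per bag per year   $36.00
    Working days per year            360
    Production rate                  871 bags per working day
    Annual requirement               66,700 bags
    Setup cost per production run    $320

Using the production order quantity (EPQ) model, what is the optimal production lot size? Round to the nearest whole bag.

1,227 bags

d = 66,700/360 = 185.2778 bags/day;  effective holding cost H(1 − d/p) = 36·(1 − 185.2778/871) = 28.34214
Q* = √(2DS / H_eff) = √(2·66,700·320 / 28.34214) ≈ 1,227.26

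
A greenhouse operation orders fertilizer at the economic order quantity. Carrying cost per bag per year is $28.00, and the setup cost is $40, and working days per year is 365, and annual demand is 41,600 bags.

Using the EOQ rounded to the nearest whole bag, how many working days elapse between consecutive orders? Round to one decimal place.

3.0 days

2DS/H = 2·41,600·40/28 = 118,857.14
EOQ = √118,857.14 ≈ 344.76 → Q = 345 bags
Cycle time = (working days × Q)/D = (365 × 345) / 41,600 = 3.027 days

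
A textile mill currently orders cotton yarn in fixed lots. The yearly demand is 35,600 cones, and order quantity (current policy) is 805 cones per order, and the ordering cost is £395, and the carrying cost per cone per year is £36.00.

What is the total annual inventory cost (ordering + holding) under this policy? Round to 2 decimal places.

Orders/yr = 35,600/805 = 44.224; ordering cost = 44.224 × £395 = £17,468.32
Average inventory = 805/2 = 402.5; holding cost = 402.5 × £36 = £14,490.00
Total = £17,468.32 + £14,490.00 = £31,958.32

£31,958.32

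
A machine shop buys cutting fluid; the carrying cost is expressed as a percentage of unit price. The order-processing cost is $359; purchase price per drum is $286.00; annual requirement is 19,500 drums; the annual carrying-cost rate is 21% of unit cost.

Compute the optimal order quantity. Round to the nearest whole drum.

Holding cost per drum per year: H = 21% × $286 = $60.0600
Q* = √(2·D·S / H) = √(2·19,500·359 / 60.06) = √233,116.9 ≈ 482.82

483 drums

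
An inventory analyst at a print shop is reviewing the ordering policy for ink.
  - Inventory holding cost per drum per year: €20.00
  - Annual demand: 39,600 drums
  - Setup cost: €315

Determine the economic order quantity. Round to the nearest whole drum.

Optimal lot size Q* = (2 × 39,600 × €315 / €20)^½ ≈ 1,116.87

1,117 drums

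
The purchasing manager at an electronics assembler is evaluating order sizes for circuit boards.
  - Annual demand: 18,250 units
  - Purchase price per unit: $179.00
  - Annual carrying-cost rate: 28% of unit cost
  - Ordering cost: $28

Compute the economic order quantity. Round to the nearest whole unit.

143 units

Carrying cost H = $179 × 28% = $50.1200/unit/yr
2DS/H = 2·18,250·28/50.12 = 20,391.06
EOQ = √20,391.06 ≈ 142.80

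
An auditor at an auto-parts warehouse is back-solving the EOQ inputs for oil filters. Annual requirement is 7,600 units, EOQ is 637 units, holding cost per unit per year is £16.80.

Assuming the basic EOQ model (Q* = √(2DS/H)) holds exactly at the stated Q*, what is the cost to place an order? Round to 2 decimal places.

EOQ relation: Q² = 2DS/H, so rearrange for the unknown.
S = Q²H / (2D) = 637² × 16.8 / (2 × 7,600) = 448.4815

£448.48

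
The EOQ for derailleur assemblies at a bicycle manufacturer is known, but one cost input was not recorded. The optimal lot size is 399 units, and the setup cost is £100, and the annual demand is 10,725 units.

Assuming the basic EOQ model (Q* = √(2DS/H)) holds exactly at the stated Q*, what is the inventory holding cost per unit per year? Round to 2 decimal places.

£13.47

Since Q* = (2DS/H)^½, squaring gives Q*²·H = 2DS.
H = 2DS / Q² = 2 × 10,725 × 100 / 399² = 13.4735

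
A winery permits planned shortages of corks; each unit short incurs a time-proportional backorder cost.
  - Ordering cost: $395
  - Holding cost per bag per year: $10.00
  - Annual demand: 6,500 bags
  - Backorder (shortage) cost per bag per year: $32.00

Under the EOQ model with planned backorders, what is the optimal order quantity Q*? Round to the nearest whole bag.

Basic EOQ = √(2·6,500·395/10) = 716.589
Backorder adjustment √((H+b)/b) = √((10+32)/32) = 1.1456
Q* = 716.589 × 1.1456 ≈ 820.96

821 bags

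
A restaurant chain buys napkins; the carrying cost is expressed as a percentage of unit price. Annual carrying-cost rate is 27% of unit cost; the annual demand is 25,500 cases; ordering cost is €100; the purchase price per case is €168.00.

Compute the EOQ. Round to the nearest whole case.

Carrying cost H = €168 × 27% = €45.3600/case/yr
Optimal lot size Q* = (2 × 25,500 × €100 / €45.36)^½ ≈ 335.31

335 cases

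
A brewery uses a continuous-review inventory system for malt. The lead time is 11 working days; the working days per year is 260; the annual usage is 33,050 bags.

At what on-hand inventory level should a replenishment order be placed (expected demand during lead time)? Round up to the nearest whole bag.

1,399 bags

Daily demand d = 33,050 / 260 = 127.115 bags/day
Demand during lead time = 127.115 × 11 = 1,398.27
Reorder point = 1,398.27 → round up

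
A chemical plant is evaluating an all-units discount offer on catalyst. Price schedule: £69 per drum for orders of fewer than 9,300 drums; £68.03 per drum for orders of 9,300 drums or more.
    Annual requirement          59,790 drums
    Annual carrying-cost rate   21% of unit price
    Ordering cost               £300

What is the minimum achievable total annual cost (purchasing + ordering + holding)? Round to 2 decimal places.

H₁ = 21%×£69 = £14.4900;  H₂ = 21%×£68.03 = £14.2863
EOQ₁ = √(2×59,790×300/14.4900) = 1,573.46  (< 9,300, feasible at tier 1)
EOQ₂ = √(2×59,790×300/14.2863) = 1,584.64  (< 9,300 → use Q = 9,300 at tier-2 price)
TC(tier 1 (EOQ₁), Q≈1,573.5) = £4,148,309.44
TC(tier 2, Q≈9,300.0) = £4,135,873.70
Minimum at tier 2: £4,135,873.70

£4,135,873.70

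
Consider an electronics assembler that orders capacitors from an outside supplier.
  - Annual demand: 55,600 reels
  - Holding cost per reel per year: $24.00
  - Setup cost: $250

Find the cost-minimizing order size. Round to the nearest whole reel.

Q* = √(2·D·S / H) = √(2·55,600·250 / 24) = √1,158,333.3 ≈ 1,076.26

1,076 reels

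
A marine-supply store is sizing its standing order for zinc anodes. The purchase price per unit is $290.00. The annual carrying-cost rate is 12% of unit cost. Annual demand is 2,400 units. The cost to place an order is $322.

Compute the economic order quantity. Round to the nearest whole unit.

Holding cost per unit per year: H = 12% × $290 = $34.8000
Optimal lot size Q* = (2 × 2,400 × $322 / $34.8)^½ ≈ 210.75

211 units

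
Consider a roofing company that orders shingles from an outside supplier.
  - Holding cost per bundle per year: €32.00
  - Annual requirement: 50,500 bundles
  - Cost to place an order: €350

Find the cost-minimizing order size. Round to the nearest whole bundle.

1,051 bundles

Q* = √(2·D·S / H) = √(2·50,500·350 / 32) = √1,104,687.5 ≈ 1,051.04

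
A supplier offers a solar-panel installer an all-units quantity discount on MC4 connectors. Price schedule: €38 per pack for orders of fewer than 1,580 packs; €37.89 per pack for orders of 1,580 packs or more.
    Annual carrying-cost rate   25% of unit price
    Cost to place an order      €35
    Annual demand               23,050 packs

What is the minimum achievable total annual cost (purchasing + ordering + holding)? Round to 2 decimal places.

€879,815.13

H₁ = 25%×€38 = €9.5000;  H₂ = 25%×€37.89 = €9.4725
EOQ₁ = √(2×23,050×35/9.5000) = 412.12  (< 1,580, feasible at tier 1)
EOQ₂ = √(2×23,050×35/9.4725) = 412.72  (< 1,580 → use Q = 1,580 at tier-2 price)
TC(tier 1 (EOQ₁), Q≈412.1) = €879,815.13
TC(tier 2, Q≈1,580.0) = €881,358.38
Minimum at tier 1 (EOQ₁): €879,815.13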